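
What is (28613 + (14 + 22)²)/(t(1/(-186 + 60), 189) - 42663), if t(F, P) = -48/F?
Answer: -29909/36615 ≈ -0.81685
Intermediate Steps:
(28613 + (14 + 22)²)/(t(1/(-186 + 60), 189) - 42663) = (28613 + (14 + 22)²)/(-48/(1/(-186 + 60)) - 42663) = (28613 + 36²)/(-48/(1/(-126)) - 42663) = (28613 + 1296)/(-48/(-1/126) - 42663) = 29909/(-48*(-126) - 42663) = 29909/(6048 - 42663) = 29909/(-36615) = 29909*(-1/36615) = -29909/36615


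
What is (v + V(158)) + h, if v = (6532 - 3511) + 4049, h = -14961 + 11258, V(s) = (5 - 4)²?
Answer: 3368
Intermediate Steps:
V(s) = 1 (V(s) = 1² = 1)
h = -3703
v = 7070 (v = 3021 + 4049 = 7070)
(v + V(158)) + h = (7070 + 1) - 3703 = 7071 - 3703 = 3368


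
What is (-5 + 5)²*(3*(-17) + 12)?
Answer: 0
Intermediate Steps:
(-5 + 5)²*(3*(-17) + 12) = 0²*(-51 + 12) = 0*(-39) = 0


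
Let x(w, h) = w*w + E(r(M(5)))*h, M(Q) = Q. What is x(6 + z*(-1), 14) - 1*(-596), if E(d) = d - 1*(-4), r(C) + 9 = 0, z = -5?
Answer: 647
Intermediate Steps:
r(C) = -9 (r(C) = -9 + 0 = -9)
E(d) = 4 + d (E(d) = d + 4 = 4 + d)
x(w, h) = w**2 - 5*h (x(w, h) = w*w + (4 - 9)*h = w**2 - 5*h)
x(6 + z*(-1), 14) - 1*(-596) = ((6 - 5*(-1))**2 - 5*14) - 1*(-596) = ((6 + 5)**2 - 70) + 596 = (11**2 - 70) + 596 = (121 - 70) + 596 = 51 + 596 = 647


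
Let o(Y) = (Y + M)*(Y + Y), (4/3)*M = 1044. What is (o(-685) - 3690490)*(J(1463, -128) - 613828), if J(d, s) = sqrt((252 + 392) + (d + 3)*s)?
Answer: 2347738643000 - 7649500*I*sqrt(46751) ≈ 2.3477e+12 - 1.654e+9*I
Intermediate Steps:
M = 783 (M = (3/4)*1044 = 783)
o(Y) = 2*Y*(783 + Y) (o(Y) = (Y + 783)*(Y + Y) = (783 + Y)*(2*Y) = 2*Y*(783 + Y))
J(d, s) = sqrt(644 + s*(3 + d)) (J(d, s) = sqrt(644 + (3 + d)*s) = sqrt(644 + s*(3 + d)))
(o(-685) - 3690490)*(J(1463, -128) - 613828) = (2*(-685)*(783 - 685) - 3690490)*(sqrt(644 + 3*(-128) + 1463*(-128)) - 613828) = (2*(-685)*98 - 3690490)*(sqrt(644 - 384 - 187264) - 613828) = (-134260 - 3690490)*(sqrt(-187004) - 613828) = -3824750*(2*I*sqrt(46751) - 613828) = -3824750*(-613828 + 2*I*sqrt(46751)) = 2347738643000 - 7649500*I*sqrt(46751)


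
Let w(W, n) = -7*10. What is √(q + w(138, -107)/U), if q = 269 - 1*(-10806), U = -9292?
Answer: 3*√26561948590/4646 ≈ 105.24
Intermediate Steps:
q = 11075 (q = 269 + 10806 = 11075)
w(W, n) = -70
√(q + w(138, -107)/U) = √(11075 - 70/(-9292)) = √(11075 - 70*(-1/9292)) = √(11075 + 35/4646) = √(51454485/4646) = 3*√26561948590/4646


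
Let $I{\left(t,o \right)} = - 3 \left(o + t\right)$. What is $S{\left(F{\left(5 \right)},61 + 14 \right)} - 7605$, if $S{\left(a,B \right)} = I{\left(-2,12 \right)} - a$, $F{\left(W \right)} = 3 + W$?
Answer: $-7643$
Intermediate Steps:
$I{\left(t,o \right)} = - 3 o - 3 t$
$S{\left(a,B \right)} = -30 - a$ ($S{\left(a,B \right)} = \left(\left(-3\right) 12 - -6\right) - a = \left(-36 + 6\right) - a = -30 - a$)
$S{\left(F{\left(5 \right)},61 + 14 \right)} - 7605 = \left(-30 - \left(3 + 5\right)\right) - 7605 = \left(-30 - 8\right) - 7605 = -38 - 7605 = -7643$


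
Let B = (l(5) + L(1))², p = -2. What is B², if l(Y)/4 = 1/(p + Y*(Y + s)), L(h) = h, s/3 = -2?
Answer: 81/2401 ≈ 0.033736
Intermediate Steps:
s = -6 (s = 3*(-2) = -6)
l(Y) = 4/(-2 + Y*(-6 + Y)) (l(Y) = 4/(-2 + Y*(Y - 6)) = 4/(-2 + Y*(-6 + Y)))
B = 9/49 (B = (4/(-2 + 5² - 6*5) + 1)² = (4/(-2 + 25 - 30) + 1)² = (4/(-7) + 1)² = (4*(-⅐) + 1)² = (-4/7 + 1)² = (3/7)² = 9/49 ≈ 0.18367)
B² = (9/49)² = 81/2401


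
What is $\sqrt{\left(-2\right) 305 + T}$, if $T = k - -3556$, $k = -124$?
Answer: $\sqrt{2822} \approx 53.122$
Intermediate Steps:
$T = 3432$ ($T = -124 - -3556 = -124 + 3556 = 3432$)
$\sqrt{\left(-2\right) 305 + T} = \sqrt{\left(-2\right) 305 + 3432} = \sqrt{-610 + 3432} = \sqrt{2822}$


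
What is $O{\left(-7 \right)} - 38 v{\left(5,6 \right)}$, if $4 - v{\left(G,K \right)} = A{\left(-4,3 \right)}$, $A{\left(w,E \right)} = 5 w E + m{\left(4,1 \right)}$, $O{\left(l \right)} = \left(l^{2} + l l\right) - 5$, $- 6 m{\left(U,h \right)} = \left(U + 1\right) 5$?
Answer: $- \frac{7492}{3} \approx -2497.3$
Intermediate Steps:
$m{\left(U,h \right)} = - \frac{5}{6} - \frac{5 U}{6}$ ($m{\left(U,h \right)} = - \frac{\left(U + 1\right) 5}{6} = - \frac{\left(1 + U\right) 5}{6} = - \frac{5 + 5 U}{6} = - \frac{5}{6} - \frac{5 U}{6}$)
$O{\left(l \right)} = -5 + 2 l^{2}$ ($O{\left(l \right)} = \left(l^{2} + l^{2}\right) - 5 = 2 l^{2} - 5 = -5 + 2 l^{2}$)
$A{\left(w,E \right)} = - \frac{25}{6} + 5 E w$ ($A{\left(w,E \right)} = 5 w E - \frac{25}{6} = 5 E w - \frac{25}{6} = - \frac{25}{6} + 5 E w$)
$v{\left(G,K \right)} = \frac{409}{6}$ ($v{\left(G,K \right)} = 4 - \left(- \frac{25}{6} + 5 \cdot 3 \left(-4\right)\right) = 4 - \left(- \frac{25}{6} - 60\right) = 4 - - \frac{385}{6} = 4 + \frac{385}{6} = \frac{409}{6}$)
$O{\left(-7 \right)} - 38 v{\left(5,6 \right)} = \left(-5 + 2 \left(-7\right)^{2}\right) - \frac{7771}{3} = \left(-5 + 2 \cdot 49\right) - \frac{7771}{3} = \left(-5 + 98\right) - \frac{7771}{3} = 93 - \frac{7771}{3} = - \frac{7492}{3}$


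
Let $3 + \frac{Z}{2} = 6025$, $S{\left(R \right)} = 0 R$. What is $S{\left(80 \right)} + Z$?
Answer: $12044$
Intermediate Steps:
$S{\left(R \right)} = 0$
$Z = 12044$ ($Z = -6 + 2 \cdot 6025 = -6 + 12050 = 12044$)
$S{\left(80 \right)} + Z = 0 + 12044 = 12044$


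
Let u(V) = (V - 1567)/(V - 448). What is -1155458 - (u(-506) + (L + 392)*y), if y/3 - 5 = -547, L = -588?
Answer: -468781663/318 ≈ -1.4742e+6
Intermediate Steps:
y = -1626 (y = 15 + 3*(-547) = 15 - 1641 = -1626)
u(V) = (-1567 + V)/(-448 + V)
-1155458 - (u(-506) + (L + 392)*y) = -1155458 - ((-1567 - 506)/(-448 - 506) + (-588 + 392)*(-1626)) = -1155458 - (-2073/(-954) - 196*(-1626)) = -1155458 - (-1/954*(-2073) + 318696) = -1155458 - (691/318 + 318696) = -1155458 - 1*101346019/318 = -1155458 - 101346019/318 = -468781663/318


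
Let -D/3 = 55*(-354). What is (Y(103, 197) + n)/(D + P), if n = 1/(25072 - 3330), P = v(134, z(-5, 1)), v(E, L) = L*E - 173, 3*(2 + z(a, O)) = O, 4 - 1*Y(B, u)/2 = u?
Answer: -25177233/3783999422 ≈ -0.0066536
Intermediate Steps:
Y(B, u) = 8 - 2*u
z(a, O) = -2 + O/3
v(E, L) = -173 + E*L (v(E, L) = E*L - 173 = -173 + E*L)
P = -1189/3 (P = -173 + 134*(-2 + (1/3)*1) = -173 + 134*(-2 + 1/3) = -173 + 134*(-5/3) = -173 - 670/3 = -1189/3 ≈ -396.33)
D = 58410 (D = -165*(-354) = -3*(-19470) = 58410)
n = 1/21742 ≈ 4.5994e-5
(Y(103, 197) + n)/(D + P) = ((8 - 2*197) + 1/21742)/(58410 - 1189/3) = ((8 - 394) + 1/21742)/(174041/3) = (-386 + 1/21742)*(3/174041) = -8392411/21742*3/174041 = -25177233/3783999422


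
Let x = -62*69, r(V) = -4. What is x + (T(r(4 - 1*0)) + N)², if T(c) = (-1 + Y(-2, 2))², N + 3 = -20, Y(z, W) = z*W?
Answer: -4274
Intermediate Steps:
Y(z, W) = W*z
x = -4278
N = -23 (N = -3 - 20 = -23)
T(c) = 25 (T(c) = (-1 + 2*(-2))² = (-1 - 4)² = (-5)² = 25)
x + (T(r(4 - 1*0)) + N)² = -4278 + (25 - 23)² = -4278 + 2² = -4278 + 4 = -4274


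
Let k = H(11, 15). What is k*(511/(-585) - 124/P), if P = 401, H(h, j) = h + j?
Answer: -554902/18045 ≈ -30.751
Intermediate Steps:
k = 26 (k = 11 + 15 = 26)
k*(511/(-585) - 124/P) = 26*(511/(-585) - 124/401) = 26*(511*(-1/585) - 124*1/401) = 26*(-511/585 - 124/401) = 26*(-277451/234585) = -554902/18045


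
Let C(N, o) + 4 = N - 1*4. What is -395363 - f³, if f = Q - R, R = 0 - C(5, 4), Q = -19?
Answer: -384715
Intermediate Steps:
C(N, o) = -8 + N (C(N, o) = -4 + (N - 1*4) = -4 + (N - 4) = -4 + (-4 + N) = -8 + N)
R = 3 (R = 0 - (-8 + 5) = 0 - 1*(-3) = 0 + 3 = 3)
f = -22 (f = -19 - 1*3 = -19 - 3 = -22)
-395363 - f³ = -395363 - 1*(-22)³ = -395363 - 1*(-10648) = -395363 + 10648 = -384715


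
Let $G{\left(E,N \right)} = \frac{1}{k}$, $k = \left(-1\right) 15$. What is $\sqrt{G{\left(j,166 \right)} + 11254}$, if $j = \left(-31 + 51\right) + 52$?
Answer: $\frac{\sqrt{2532135}}{15} \approx 106.08$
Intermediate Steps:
$k = -15$
$j = 72$ ($j = 20 + 52 = 72$)
$G{\left(E,N \right)} = - \frac{1}{15}$ ($G{\left(E,N \right)} = \frac{1}{-15} = - \frac{1}{15}$)
$\sqrt{G{\left(j,166 \right)} + 11254} = \sqrt{- \frac{1}{15} + 11254} = \sqrt{\frac{168809}{15}} = \frac{\sqrt{2532135}}{15}$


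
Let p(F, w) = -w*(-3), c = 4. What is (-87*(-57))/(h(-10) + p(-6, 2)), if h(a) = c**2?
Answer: 4959/22 ≈ 225.41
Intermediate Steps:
p(F, w) = 3*w
h(a) = 16 (h(a) = 4**2 = 16)
(-87*(-57))/(h(-10) + p(-6, 2)) = (-87*(-57))/(16 + 3*2) = 4959/(16 + 6) = 4959/22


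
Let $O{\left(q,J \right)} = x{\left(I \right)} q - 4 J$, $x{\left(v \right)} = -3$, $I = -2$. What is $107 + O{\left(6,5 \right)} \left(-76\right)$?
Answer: $2995$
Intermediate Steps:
$O{\left(q,J \right)} = - 4 J - 3 q$ ($O{\left(q,J \right)} = - 3 q - 4 J = - 4 J - 3 q$)
$107 + O{\left(6,5 \right)} \left(-76\right) = 107 + \left(\left(-4\right) 5 - 18\right) \left(-76\right) = 107 + \left(-20 - 18\right) \left(-76\right) = 107 - -2888 = 107 + 2888 = 2995$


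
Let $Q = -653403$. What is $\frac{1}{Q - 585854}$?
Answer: $- \frac{1}{1239257} \approx -8.0693 \cdot 10^{-7}$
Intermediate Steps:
$\frac{1}{Q - 585854} = \frac{1}{-653403 - 585854} = \frac{1}{-1239257} = - \frac{1}{1239257}$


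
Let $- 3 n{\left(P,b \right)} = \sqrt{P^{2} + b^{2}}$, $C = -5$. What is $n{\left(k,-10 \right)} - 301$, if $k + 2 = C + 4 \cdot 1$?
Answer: $-301 - \frac{\sqrt{109}}{3} \approx -304.48$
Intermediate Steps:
$k = -3$ ($k = -2 + \left(-5 + 4 \cdot 1\right) = -2 + \left(-5 + 4\right) = -2 - 1 = -3$)
$n{\left(P,b \right)} = - \frac{\sqrt{P^{2} + b^{2}}}{3}$
$n{\left(k,-10 \right)} - 301 = - \frac{\sqrt{\left(-3\right)^{2} + \left(-10\right)^{2}}}{3} - 301 = - \frac{\sqrt{9 + 100}}{3} - 301 = - \frac{\sqrt{109}}{3} - 301 = -301 - \frac{\sqrt{109}}{3}$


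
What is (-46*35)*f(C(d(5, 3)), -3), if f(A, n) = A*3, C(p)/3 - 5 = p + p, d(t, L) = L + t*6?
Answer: -1028790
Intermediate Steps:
d(t, L) = L + 6*t
C(p) = 15 + 6*p (C(p) = 15 + 3*(p + p) = 15 + 3*(2*p) = 15 + 6*p)
f(A, n) = 3*A
(-46*35)*f(C(d(5, 3)), -3) = (-46*35)*(3*(15 + 6*(3 + 6*5))) = -4830*(15 + 6*(3 + 30)) = -4830*(15 + 6*33) = -4830*(15 + 198) = -4830*213 = -1610*639 = -1028790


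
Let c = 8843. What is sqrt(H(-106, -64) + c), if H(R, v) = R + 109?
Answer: sqrt(8846) ≈ 94.053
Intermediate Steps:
H(R, v) = 109 + R
sqrt(H(-106, -64) + c) = sqrt((109 - 106) + 8843) = sqrt(3 + 8843) = sqrt(8846)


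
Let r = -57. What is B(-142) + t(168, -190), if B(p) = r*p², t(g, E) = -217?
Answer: -1149565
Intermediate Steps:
B(p) = -57*p²
B(-142) + t(168, -190) = -57*(-142)² - 217 = -57*20164 - 217 = -1149348 - 217 = -1149565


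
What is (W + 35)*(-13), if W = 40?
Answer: -975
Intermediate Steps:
(W + 35)*(-13) = (40 + 35)*(-13) = 75*(-13) = -975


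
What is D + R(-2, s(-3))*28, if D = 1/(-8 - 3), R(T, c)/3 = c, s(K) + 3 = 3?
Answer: -1/11 ≈ -0.090909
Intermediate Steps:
s(K) = 0 (s(K) = -3 + 3 = 0)
R(T, c) = 3*c
D = -1/11 (D = 1/(-11) = -1/11 ≈ -0.090909)
D + R(-2, s(-3))*28 = -1/11 + (3*0)*28 = -1/11 + 0*28 = -1/11 + 0 = -1/11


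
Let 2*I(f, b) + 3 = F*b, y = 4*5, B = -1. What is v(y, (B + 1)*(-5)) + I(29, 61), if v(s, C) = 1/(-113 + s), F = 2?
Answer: 11065/186 ≈ 59.489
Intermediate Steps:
y = 20
I(f, b) = -3/2 + b (I(f, b) = -3/2 + (2*b)/2 = -3/2 + b)
v(y, (B + 1)*(-5)) + I(29, 61) = 1/(-113 + 20) + (-3/2 + 61) = 1/(-93) + 119/2 = -1/93 + 119/2 = 11065/186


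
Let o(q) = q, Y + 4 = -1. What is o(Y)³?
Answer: -125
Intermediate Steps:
Y = -5 (Y = -4 - 1 = -5)
o(Y)³ = (-5)³ = -125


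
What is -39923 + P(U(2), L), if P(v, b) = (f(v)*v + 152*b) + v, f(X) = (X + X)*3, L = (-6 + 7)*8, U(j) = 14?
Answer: -37517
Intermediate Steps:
L = 8 (L = 1*8 = 8)
f(X) = 6*X (f(X) = (2*X)*3 = 6*X)
P(v, b) = v + 6*v² + 152*b (P(v, b) = ((6*v)*v + 152*b) + v = (6*v² + 152*b) + v = v + 6*v² + 152*b)
-39923 + P(U(2), L) = -39923 + (14 + 6*14² + 152*8) = -39923 + (14 + 6*196 + 1216) = -39923 + (14 + 1176 + 1216) = -39923 + 2406 = -37517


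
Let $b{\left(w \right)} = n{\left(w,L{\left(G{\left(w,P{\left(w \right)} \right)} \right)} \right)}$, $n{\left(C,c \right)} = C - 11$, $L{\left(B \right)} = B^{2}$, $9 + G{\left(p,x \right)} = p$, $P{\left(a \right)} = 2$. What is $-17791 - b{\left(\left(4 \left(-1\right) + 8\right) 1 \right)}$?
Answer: $-17784$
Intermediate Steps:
$G{\left(p,x \right)} = -9 + p$
$n{\left(C,c \right)} = -11 + C$
$b{\left(w \right)} = -11 + w$
$-17791 - b{\left(\left(4 \left(-1\right) + 8\right) 1 \right)} = -17791 - \left(-11 + \left(4 \left(-1\right) + 8\right) 1\right) = -17791 - \left(-11 + \left(-4 + 8\right) 1\right) = -17791 - \left(-11 + 4 \cdot 1\right) = -17791 - \left(-11 + 4\right) = -17791 - -7 = -17791 + 7 = -17784$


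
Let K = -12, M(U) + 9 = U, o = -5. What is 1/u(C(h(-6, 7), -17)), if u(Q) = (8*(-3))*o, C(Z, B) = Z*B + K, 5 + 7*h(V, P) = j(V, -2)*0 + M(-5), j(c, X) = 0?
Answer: 1/120 ≈ 0.0083333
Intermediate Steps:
M(U) = -9 + U
h(V, P) = -19/7 (h(V, P) = -5/7 + (0*0 + (-9 - 5))/7 = -5/7 + (0 - 14)/7 = -5/7 + (⅐)*(-14) = -5/7 - 2 = -19/7)
C(Z, B) = -12 + B*Z (C(Z, B) = Z*B - 12 = B*Z - 12 = -12 + B*Z)
u(Q) = 120 (u(Q) = (8*(-3))*(-5) = -24*(-5) = 120)
1/u(C(h(-6, 7), -17)) = 1/120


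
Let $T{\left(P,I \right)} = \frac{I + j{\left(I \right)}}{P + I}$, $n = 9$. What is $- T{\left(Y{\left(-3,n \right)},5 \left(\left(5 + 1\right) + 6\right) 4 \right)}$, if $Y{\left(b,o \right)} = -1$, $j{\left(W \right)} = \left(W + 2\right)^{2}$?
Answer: $- \frac{58804}{239} \approx -246.04$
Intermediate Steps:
$j{\left(W \right)} = \left(2 + W\right)^{2}$
$T{\left(P,I \right)} = \frac{I + \left(2 + I\right)^{2}}{I + P}$ ($T{\left(P,I \right)} = \frac{I + \left(2 + I\right)^{2}}{P + I} = \frac{I + \left(2 + I\right)^{2}}{I + P}$)
$- T{\left(Y{\left(-3,n \right)},5 \left(\left(5 + 1\right) + 6\right) 4 \right)} = - \frac{5 \left(\left(5 + 1\right) + 6\right) 4 + \left(2 + 5 \left(\left(5 + 1\right) + 6\right) 4\right)^{2}}{5 \left(\left(5 + 1\right) + 6\right) 4 - 1} = - \frac{5 \left(6 + 6\right) 4 + \left(2 + 5 \left(6 + 6\right) 4\right)^{2}}{5 \left(6 + 6\right) 4 - 1} = - \frac{5 \cdot 12 \cdot 4 + \left(2 + 5 \cdot 12 \cdot 4\right)^{2}}{5 \cdot 12 \cdot 4 - 1} = - \frac{60 \cdot 4 + \left(2 + 60 \cdot 4\right)^{2}}{60 \cdot 4 - 1} = - \frac{240 + \left(2 + 240\right)^{2}}{240 - 1} = - \frac{240 + 242^{2}}{239} = - \frac{240 + 58564}{239} = - \frac{58804}{239}$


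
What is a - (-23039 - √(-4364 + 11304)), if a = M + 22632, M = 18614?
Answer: 64285 + 2*√1735 ≈ 64368.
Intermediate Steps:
a = 41246 (a = 18614 + 22632 = 41246)
a - (-23039 - √(-4364 + 11304)) = 41246 - (-23039 - √(-4364 + 11304)) = 41246 - (-23039 - √6940) = 41246 - (-23039 - 2*√1735) = 41246 + (23039 + 2*√1735) = 64285 + 2*√1735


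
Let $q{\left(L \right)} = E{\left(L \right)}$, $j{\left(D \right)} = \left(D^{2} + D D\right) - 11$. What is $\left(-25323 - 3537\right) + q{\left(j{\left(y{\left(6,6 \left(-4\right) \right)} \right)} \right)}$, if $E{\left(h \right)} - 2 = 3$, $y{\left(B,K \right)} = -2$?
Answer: $-28855$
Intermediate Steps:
$j{\left(D \right)} = -11 + 2 D^{2}$ ($j{\left(D \right)} = \left(D^{2} + D^{2}\right) - 11 = 2 D^{2} - 11 = -11 + 2 D^{2}$)
$E{\left(h \right)} = 5$ ($E{\left(h \right)} = 2 + 3 = 5$)
$q{\left(L \right)} = 5$
$\left(-25323 - 3537\right) + q{\left(j{\left(y{\left(6,6 \left(-4\right) \right)} \right)} \right)} = \left(-25323 - 3537\right) + 5 = -28860 + 5 = -28855$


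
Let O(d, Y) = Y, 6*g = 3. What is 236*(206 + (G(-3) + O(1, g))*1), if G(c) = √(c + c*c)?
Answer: 48734 + 236*√6 ≈ 49312.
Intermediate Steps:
g = ½ (g = (⅙)*3 = ½ ≈ 0.50000)
G(c) = √(c + c²)
236*(206 + (G(-3) + O(1, g))*1) = 236*(206 + (√(-3*(1 - 3)) + ½)*1) = 236*(206 + (√(-3*(-2)) + ½)*1) = 236*(206 + (√6 + ½)*1) = 236*(206 + (½ + √6)*1) = 236*(206 + (½ + √6)) = 236*(413/2 + √6) = 48734 + 236*√6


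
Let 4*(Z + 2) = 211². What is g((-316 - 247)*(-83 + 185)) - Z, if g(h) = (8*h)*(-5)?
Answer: 9143647/4 ≈ 2.2859e+6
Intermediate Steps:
g(h) = -40*h
Z = 44513/4 (Z = -2 + (¼)*211² = -2 + (¼)*44521 = -2 + 44521/4 = 44513/4 ≈ 11128.)
g((-316 - 247)*(-83 + 185)) - Z = -40*(-316 - 247)*(-83 + 185) - 1*44513/4 = -(-22520)*102 - 44513/4 = -40*(-57426) - 44513/4 = 2297040 - 44513/4 = 9143647/4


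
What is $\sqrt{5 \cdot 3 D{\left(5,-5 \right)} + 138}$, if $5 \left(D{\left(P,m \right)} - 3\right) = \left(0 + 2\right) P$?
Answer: $\sqrt{213} \approx 14.595$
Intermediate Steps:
$D{\left(P,m \right)} = 3 + \frac{2 P}{5}$ ($D{\left(P,m \right)} = 3 + \frac{\left(0 + 2\right) P}{5} = 3 + \frac{2 P}{5}$)
$\sqrt{5 \cdot 3 D{\left(5,-5 \right)} + 138} = \sqrt{5 \cdot 3 \left(3 + \frac{2}{5} \cdot 5\right) + 138} = \sqrt{15 \left(3 + 2\right) + 138} = \sqrt{15 \cdot 5 + 138} = \sqrt{75 + 138} = \sqrt{213}$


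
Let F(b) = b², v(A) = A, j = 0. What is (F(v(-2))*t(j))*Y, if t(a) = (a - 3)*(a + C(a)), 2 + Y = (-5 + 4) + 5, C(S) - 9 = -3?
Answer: -144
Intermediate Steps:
C(S) = 6 (C(S) = 9 - 3 = 6)
Y = 2 (Y = -2 + ((-5 + 4) + 5) = -2 + (-1 + 5) = -2 + 4 = 2)
t(a) = (-3 + a)*(6 + a) (t(a) = (a - 3)*(a + 6) = (-3 + a)*(6 + a))
(F(v(-2))*t(j))*Y = ((-2)²*(-18 + 0² + 3*0))*2 = (4*(-18 + 0 + 0))*2 = (4*(-18))*2 = -72*2 = -144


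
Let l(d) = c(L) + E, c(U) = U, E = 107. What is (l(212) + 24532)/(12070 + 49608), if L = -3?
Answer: 12318/30839 ≈ 0.39943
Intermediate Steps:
l(d) = 104 (l(d) = -3 + 107 = 104)
(l(212) + 24532)/(12070 + 49608) = (104 + 24532)/(12070 + 49608) = 24636/61678 = 24636*(1/61678) = 12318/30839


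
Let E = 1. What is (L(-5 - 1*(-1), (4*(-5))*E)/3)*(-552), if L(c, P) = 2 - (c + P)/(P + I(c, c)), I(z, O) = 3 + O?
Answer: -1104/7 ≈ -157.71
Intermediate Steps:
L(c, P) = 2 - (P + c)/(3 + P + c) (L(c, P) = 2 - (c + P)/(P + (3 + c)) = 2 - (P + c)/(3 + P + c))
(L(-5 - 1*(-1), (4*(-5))*E)/3)*(-552) = (((6 + (4*(-5))*1 + (-5 - 1*(-1)))/(3 + (4*(-5))*1 + (-5 - 1*(-1))))/3)*(-552) = (((6 - 20*1 + (-5 + 1))/(3 - 20*1 + (-5 + 1)))*(⅓))*(-552) = (((6 - 20 - 4)/(3 - 20 - 4))*(⅓))*(-552) = ((-18/(-21))*(⅓))*(-552) = (-1/21*(-18)*(⅓))*(-552) = ((6/7)*(⅓))*(-552) = (2/7)*(-552) = -1104/7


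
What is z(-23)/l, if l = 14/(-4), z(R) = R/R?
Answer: -2/7 ≈ -0.28571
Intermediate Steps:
z(R) = 1
l = -7/2 (l = 14*(-¼) = -7/2 ≈ -3.5000)
z(-23)/l = 1/(-7/2) = -2/7*1 = -2/7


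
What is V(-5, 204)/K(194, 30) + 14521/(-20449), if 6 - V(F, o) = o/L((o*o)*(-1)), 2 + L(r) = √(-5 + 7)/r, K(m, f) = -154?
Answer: -7690092889592/5448530519003 + 2122416*√2/266711284147 ≈ -1.4114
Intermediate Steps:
L(r) = -2 + √2/r (L(r) = -2 + √(-5 + 7)/r = -2 + √2/r)
V(F, o) = 6 - o/(-2 - √2/o²) (V(F, o) = 6 - o/(-2 + √2/(((o*o)*(-1)))) = 6 - o/(-2 + √2/((o²*(-1)))) = 6 - o/(-2 + √2/((-o²))) = 6 - o/(-2 + √2*(-1/o²)) = 6 - o/(-2 - √2/o²))
V(-5, 204)/K(194, 30) + 14521/(-20449) = (6 + 204/(2 + √2/204²))/(-154) + 14521/(-20449) = (6 + 204/(2 + √2*(1/41616)))*(-1/154) + 14521*(-1/20449) = (6 + 204/(2 + √2/41616))*(-1/154) - 1117/1573 = (-3/77 - 102/(77*(2 + √2/41616))) - 1117/1573 = -8248/11011 - 102/(77*(2 + √2/41616))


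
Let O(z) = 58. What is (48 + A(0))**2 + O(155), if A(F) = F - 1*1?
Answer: 2267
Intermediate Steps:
A(F) = -1 + F (A(F) = F - 1 = -1 + F)
(48 + A(0))**2 + O(155) = (48 + (-1 + 0))**2 + 58 = (48 - 1)**2 + 58 = 47**2 + 58 = 2209 + 58 = 2267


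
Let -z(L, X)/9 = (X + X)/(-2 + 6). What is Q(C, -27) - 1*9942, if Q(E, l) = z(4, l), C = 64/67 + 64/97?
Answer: -19641/2 ≈ -9820.5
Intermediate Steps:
z(L, X) = -9*X/2 (z(L, X) = -9*(X + X)/(-2 + 6) = -9*2*X/4 = -9*X/2)
C = 10496/6499 (C = 64*(1/67) + 64*(1/97) = 64/67 + 64/97 = 10496/6499 ≈ 1.6150)
Q(E, l) = -9*l/2
Q(C, -27) - 1*9942 = -9/2*(-27) - 1*9942 = 243/2 - 9942 = -19641/2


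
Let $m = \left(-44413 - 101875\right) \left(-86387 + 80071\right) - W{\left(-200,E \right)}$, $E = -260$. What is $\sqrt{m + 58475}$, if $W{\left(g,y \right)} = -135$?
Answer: $\sqrt{924013618} \approx 30398.0$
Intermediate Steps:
$m = 923955143$ ($m = \left(-44413 - 101875\right) \left(-86387 + 80071\right) - -135 = \left(-146288\right) \left(-6316\right) + 135 = 923955008 + 135 = 923955143$)
$\sqrt{m + 58475} = \sqrt{923955143 + 58475} = \sqrt{924013618}$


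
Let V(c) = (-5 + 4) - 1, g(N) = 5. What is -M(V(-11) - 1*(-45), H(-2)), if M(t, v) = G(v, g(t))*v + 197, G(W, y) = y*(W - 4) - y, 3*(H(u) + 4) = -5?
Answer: -4493/9 ≈ -499.22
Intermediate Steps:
H(u) = -17/3 (H(u) = -4 + (⅓)*(-5) = -4 - 5/3 = -17/3)
V(c) = -2 (V(c) = -1 - 1 = -2)
G(W, y) = -y + y*(-4 + W) (G(W, y) = y*(-4 + W) - y = -y + y*(-4 + W))
M(t, v) = 197 + v*(-25 + 5*v) (M(t, v) = (5*(-5 + v))*v + 197 = (-25 + 5*v)*v + 197 = v*(-25 + 5*v) + 197 = 197 + v*(-25 + 5*v))
-M(V(-11) - 1*(-45), H(-2)) = -(197 + 5*(-17/3)*(-5 - 17/3)) = -(197 + 5*(-17/3)*(-32/3)) = -(197 + 2720/9) = -1*4493/9 = -4493/9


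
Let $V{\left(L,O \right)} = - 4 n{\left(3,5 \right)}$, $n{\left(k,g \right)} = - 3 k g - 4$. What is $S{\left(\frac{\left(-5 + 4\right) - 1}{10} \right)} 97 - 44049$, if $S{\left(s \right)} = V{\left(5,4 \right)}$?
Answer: $-25037$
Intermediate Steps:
$n{\left(k,g \right)} = -4 - 3 g k$ ($n{\left(k,g \right)} = - 3 g k - 4 = -4 - 3 g k$)
$V{\left(L,O \right)} = 196$ ($V{\left(L,O \right)} = - 4 \left(-4 - 15 \cdot 3\right) = - 4 \left(-4 - 45\right) = \left(-4\right) \left(-49\right) = 196$)
$S{\left(s \right)} = 196$
$S{\left(\frac{\left(-5 + 4\right) - 1}{10} \right)} 97 - 44049 = 196 \cdot 97 - 44049 = 19012 - 44049 = -25037$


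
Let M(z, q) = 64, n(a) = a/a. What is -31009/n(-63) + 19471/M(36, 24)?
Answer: -1965105/64 ≈ -30705.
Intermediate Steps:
n(a) = 1
-31009/n(-63) + 19471/M(36, 24) = -31009/1 + 19471/64 = -31009*1 + 19471*(1/64) = -31009 + 19471/64 = -1965105/64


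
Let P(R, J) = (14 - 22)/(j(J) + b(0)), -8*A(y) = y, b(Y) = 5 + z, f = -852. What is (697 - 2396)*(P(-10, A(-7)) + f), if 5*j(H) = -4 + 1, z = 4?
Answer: 30432488/21 ≈ 1.4492e+6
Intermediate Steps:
j(H) = -⅗ (j(H) = (-4 + 1)/5 = (⅕)*(-3) = -⅗)
b(Y) = 9 (b(Y) = 5 + 4 = 9)
A(y) = -y/8
P(R, J) = -20/21 (P(R, J) = (14 - 22)/(-⅗ + 9) = -8/42/5 = -8*5/42 = -20/21)
(697 - 2396)*(P(-10, A(-7)) + f) = (697 - 2396)*(-20/21 - 852) = -1699*(-17912/21) = 30432488/21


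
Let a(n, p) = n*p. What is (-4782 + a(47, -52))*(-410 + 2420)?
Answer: -14524260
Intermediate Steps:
(-4782 + a(47, -52))*(-410 + 2420) = (-4782 + 47*(-52))*(-410 + 2420) = (-4782 - 2444)*2010 = -7226*2010 = -14524260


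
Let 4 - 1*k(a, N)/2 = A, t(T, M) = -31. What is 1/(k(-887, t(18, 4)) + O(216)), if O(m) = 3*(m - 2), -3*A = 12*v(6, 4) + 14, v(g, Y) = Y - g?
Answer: 3/1930 ≈ 0.0015544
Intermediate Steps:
A = 10/3 (A = -(12*(4 - 1*6) + 14)/3 = -(12*(4 - 6) + 14)/3 = -(12*(-2) + 14)/3 = -(-24 + 14)/3 = -⅓*(-10) = 10/3 ≈ 3.3333)
O(m) = -6 + 3*m (O(m) = 3*(-2 + m) = -6 + 3*m)
k(a, N) = 4/3 (k(a, N) = 8 - 2*10/3 = 8 - 20/3 = 4/3)
1/(k(-887, t(18, 4)) + O(216)) = 1/(4/3 + (-6 + 3*216)) = 1/(4/3 + (-6 + 648)) = 1/(4/3 + 642) = 1/(1930/3) = 3/1930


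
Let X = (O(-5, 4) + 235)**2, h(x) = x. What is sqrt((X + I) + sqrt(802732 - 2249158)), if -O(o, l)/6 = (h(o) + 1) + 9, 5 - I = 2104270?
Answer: sqrt(-2062240 + 3*I*sqrt(160714)) ≈ 0.419 + 1436.1*I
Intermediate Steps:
I = -2104265 (I = 5 - 1*2104270 = 5 - 2104270 = -2104265)
O(o, l) = -60 - 6*o (O(o, l) = -6*((o + 1) + 9) = -6*((1 + o) + 9) = -6*(10 + o) = -60 - 6*o)
X = 42025 (X = ((-60 - 6*(-5)) + 235)**2 = ((-60 + 30) + 235)**2 = (-30 + 235)**2 = 205**2 = 42025)
sqrt((X + I) + sqrt(802732 - 2249158)) = sqrt((42025 - 2104265) + sqrt(802732 - 2249158)) = sqrt(-2062240 + sqrt(-1446426)) = sqrt(-2062240 + 3*I*sqrt(160714))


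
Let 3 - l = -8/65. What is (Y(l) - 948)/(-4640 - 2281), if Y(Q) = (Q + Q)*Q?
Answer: 3922882/29241225 ≈ 0.13416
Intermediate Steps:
l = 203/65 (l = 3 - (-8)/65 = 3 - 1*(-8/65) = 3 + 8/65 = 203/65 ≈ 3.1231)
Y(Q) = 2*Q**2 (Y(Q) = (2*Q)*Q = 2*Q**2)
(Y(l) - 948)/(-4640 - 2281) = (2*(203/65)**2 - 948)/(-4640 - 2281) = (2*(41209/4225) - 948)/(-6921) = (82418/4225 - 948)*(-1/6921) = -3922882/4225*(-1/6921) = 3922882/29241225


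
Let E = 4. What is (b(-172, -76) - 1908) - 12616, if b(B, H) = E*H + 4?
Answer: -14824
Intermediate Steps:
b(B, H) = 4 + 4*H (b(B, H) = 4*H + 4 = 4 + 4*H)
(b(-172, -76) - 1908) - 12616 = ((4 + 4*(-76)) - 1908) - 12616 = ((4 - 304) - 1908) - 12616 = (-300 - 1908) - 12616 = -2208 - 12616 = -14824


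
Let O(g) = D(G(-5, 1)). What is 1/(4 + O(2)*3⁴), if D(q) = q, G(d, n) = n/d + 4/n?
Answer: 5/1559 ≈ 0.0032072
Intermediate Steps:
G(d, n) = 4/n + n/d
O(g) = 19/5 (O(g) = 4/1 + 1/(-5) = 4*1 + 1*(-⅕) = 4 - ⅕ = 19/5)
1/(4 + O(2)*3⁴) = 1/(4 + (19/5)*3⁴) = 1/(4 + (19/5)*81) = 1/(4 + 1539/5) = 1/(1559/5) = 5/1559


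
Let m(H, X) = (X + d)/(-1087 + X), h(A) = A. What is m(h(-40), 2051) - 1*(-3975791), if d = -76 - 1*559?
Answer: 958165985/241 ≈ 3.9758e+6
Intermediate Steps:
d = -635 (d = -76 - 559 = -635)
m(H, X) = (-635 + X)/(-1087 + X) (m(H, X) = (X - 635)/(-1087 + X) = (-635 + X)/(-1087 + X))
m(h(-40), 2051) - 1*(-3975791) = (-635 + 2051)/(-1087 + 2051) - 1*(-3975791) = 1416/964 + 3975791 = (1/964)*1416 + 3975791 = 354/241 + 3975791 = 958165985/241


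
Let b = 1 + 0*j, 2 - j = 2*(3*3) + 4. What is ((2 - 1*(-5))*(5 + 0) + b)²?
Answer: 1296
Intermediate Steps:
j = -20 (j = 2 - (2*(3*3) + 4) = 2 - (2*9 + 4) = 2 - (18 + 4) = 2 - 1*22 = 2 - 22 = -20)
b = 1 (b = 1 + 0*(-20) = 1 + 0 = 1)
((2 - 1*(-5))*(5 + 0) + b)² = ((2 - 1*(-5))*(5 + 0) + 1)² = ((2 + 5)*5 + 1)² = (7*5 + 1)² = (35 + 1)² = 36² = 1296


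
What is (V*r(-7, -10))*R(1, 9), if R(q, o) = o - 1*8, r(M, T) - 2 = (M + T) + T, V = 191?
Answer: -4775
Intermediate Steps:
r(M, T) = 2 + M + 2*T (r(M, T) = 2 + ((M + T) + T) = 2 + (M + 2*T) = 2 + M + 2*T)
R(q, o) = -8 + o (R(q, o) = o - 8 = -8 + o)
(V*r(-7, -10))*R(1, 9) = (191*(2 - 7 + 2*(-10)))*(-8 + 9) = (191*(2 - 7 - 20))*1 = (191*(-25))*1 = -4775*1 = -4775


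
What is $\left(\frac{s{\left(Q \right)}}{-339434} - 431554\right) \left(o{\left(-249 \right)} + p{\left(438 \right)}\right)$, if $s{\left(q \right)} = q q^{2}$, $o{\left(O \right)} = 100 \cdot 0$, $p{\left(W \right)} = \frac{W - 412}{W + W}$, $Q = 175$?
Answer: $- \frac{634787659181}{49557364} \approx -12809.0$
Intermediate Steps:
$p{\left(W \right)} = \frac{-412 + W}{2 W}$
$o{\left(O \right)} = 0$
$s{\left(q \right)} = q^{3}$
$\left(\frac{s{\left(Q \right)}}{-339434} - 431554\right) \left(o{\left(-249 \right)} + p{\left(438 \right)}\right) = \left(\frac{175^{3}}{-339434} - 431554\right) \left(0 + \frac{-412 + 438}{2 \cdot 438}\right) = \left(5359375 \left(- \frac{1}{339434}\right) - 431554\right) \left(0 + \frac{1}{2} \cdot \frac{1}{438} \cdot 26\right) = \left(- \frac{5359375}{339434} - 431554\right) \left(0 + \frac{13}{438}\right) = \left(- \frac{146489459811}{339434}\right) \frac{13}{438} = - \frac{634787659181}{49557364}$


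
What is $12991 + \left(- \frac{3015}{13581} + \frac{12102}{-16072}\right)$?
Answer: $\frac{157521252065}{12126324} \approx 12990.0$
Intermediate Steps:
$12991 + \left(- \frac{3015}{13581} + \frac{12102}{-16072}\right) = 12991 + \left(\left(-3015\right) \frac{1}{13581} + 12102 \left(- \frac{1}{16072}\right)\right) = 12991 - \frac{11823019}{12126324} = \frac{157521252065}{12126324}$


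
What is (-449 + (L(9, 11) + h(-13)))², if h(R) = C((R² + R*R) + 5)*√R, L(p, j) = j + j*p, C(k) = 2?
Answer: 114869 - 1356*I*√13 ≈ 1.1487e+5 - 4889.1*I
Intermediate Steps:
h(R) = 2*√R
(-449 + (L(9, 11) + h(-13)))² = (-449 + (11*(1 + 9) + 2*√(-13)))² = (-449 + (11*10 + 2*(I*√13)))² = (-449 + (110 + 2*I*√13))² = (-339 + 2*I*√13)²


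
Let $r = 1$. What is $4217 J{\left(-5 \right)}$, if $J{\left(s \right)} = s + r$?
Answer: $-16868$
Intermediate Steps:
$J{\left(s \right)} = 1 + s$ ($J{\left(s \right)} = s + 1 = 1 + s$)
$4217 J{\left(-5 \right)} = 4217 \left(1 - 5\right) = 4217 \left(-4\right) = -16868$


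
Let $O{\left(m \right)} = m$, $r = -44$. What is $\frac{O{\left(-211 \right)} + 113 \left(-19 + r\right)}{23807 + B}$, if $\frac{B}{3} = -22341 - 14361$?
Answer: $\frac{7330}{86299} \approx 0.084937$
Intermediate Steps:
$B = -110106$ ($B = 3 \left(-22341 - 14361\right) = 3 \left(-36702\right) = -110106$)
$\frac{O{\left(-211 \right)} + 113 \left(-19 + r\right)}{23807 + B} = \frac{-211 + 113 \left(-19 - 44\right)}{23807 - 110106} = \frac{-211 + 113 \left(-63\right)}{-86299} = \left(-211 - 7119\right) \left(- \frac{1}{86299}\right) = \left(-7330\right) \left(- \frac{1}{86299}\right) = \frac{7330}{86299}$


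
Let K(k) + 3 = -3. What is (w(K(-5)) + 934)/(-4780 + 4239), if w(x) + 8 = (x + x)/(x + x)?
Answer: -927/541 ≈ -1.7135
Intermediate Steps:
K(k) = -6 (K(k) = -3 - 3 = -6)
w(x) = -7 (w(x) = -8 + (x + x)/(x + x) = -8 + (2*x)/((2*x)) = -8 + (2*x)*(1/(2*x)) = -8 + 1 = -7)
(w(K(-5)) + 934)/(-4780 + 4239) = (-7 + 934)/(-4780 + 4239) = 927/(-541) = 927*(-1/541) = -927/541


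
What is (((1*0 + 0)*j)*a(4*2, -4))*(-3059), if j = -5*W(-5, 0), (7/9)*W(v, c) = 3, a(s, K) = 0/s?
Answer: 0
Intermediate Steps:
a(s, K) = 0
W(v, c) = 27/7 (W(v, c) = (9/7)*3 = 27/7)
j = -135/7 (j = -5*27/7 = -135/7 ≈ -19.286)
(((1*0 + 0)*j)*a(4*2, -4))*(-3059) = (((1*0 + 0)*(-135/7))*0)*(-3059) = (((0 + 0)*(-135/7))*0)*(-3059) = ((0*(-135/7))*0)*(-3059) = (0*0)*(-3059) = 0*(-3059) = 0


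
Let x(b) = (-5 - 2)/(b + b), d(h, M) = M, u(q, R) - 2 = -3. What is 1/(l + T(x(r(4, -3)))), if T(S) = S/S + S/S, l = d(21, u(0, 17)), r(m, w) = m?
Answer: 1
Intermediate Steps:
u(q, R) = -1 (u(q, R) = 2 - 3 = -1)
l = -1
x(b) = -7/(2*b) (x(b) = -7*1/(2*b) = -7/(2*b))
T(S) = 2 (T(S) = 1 + 1 = 2)
1/(l + T(x(r(4, -3)))) = 1/(-1 + 2) = 1/1 = 1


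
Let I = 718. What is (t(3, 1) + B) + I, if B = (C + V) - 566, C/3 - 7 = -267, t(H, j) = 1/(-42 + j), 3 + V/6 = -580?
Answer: -169167/41 ≈ -4126.0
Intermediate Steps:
V = -3498 (V = -18 + 6*(-580) = -18 - 3480 = -3498)
C = -780 (C = 21 + 3*(-267) = 21 - 801 = -780)
B = -4844 (B = (-780 - 3498) - 566 = -4278 - 566 = -4844)
(t(3, 1) + B) + I = (1/(-42 + 1) - 4844) + 718 = (1/(-41) - 4844) + 718 = (-1/41 - 4844) + 718 = -198605/41 + 718 = -169167/41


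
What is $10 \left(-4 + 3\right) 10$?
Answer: $-100$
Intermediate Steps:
$10 \left(-4 + 3\right) 10 = 10 \left(-1\right) 10 = \left(-10\right) 10 = -100$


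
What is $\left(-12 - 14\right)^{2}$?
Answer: $676$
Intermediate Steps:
$\left(-12 - 14\right)^{2} = \left(-26\right)^{2} = 676$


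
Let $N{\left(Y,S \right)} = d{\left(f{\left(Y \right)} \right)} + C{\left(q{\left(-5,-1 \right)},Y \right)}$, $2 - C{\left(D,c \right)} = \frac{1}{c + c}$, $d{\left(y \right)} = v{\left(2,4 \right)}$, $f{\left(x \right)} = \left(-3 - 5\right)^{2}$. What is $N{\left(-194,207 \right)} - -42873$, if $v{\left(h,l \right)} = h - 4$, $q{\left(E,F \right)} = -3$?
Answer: $\frac{16634725}{388} \approx 42873.0$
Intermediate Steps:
$f{\left(x \right)} = 64$ ($f{\left(x \right)} = \left(-8\right)^{2} = 64$)
$v{\left(h,l \right)} = -4 + h$ ($v{\left(h,l \right)} = h - 4 = -4 + h$)
$d{\left(y \right)} = -2$ ($d{\left(y \right)} = -4 + 2 = -2$)
$C{\left(D,c \right)} = 2 - \frac{1}{2 c}$ ($C{\left(D,c \right)} = 2 - \frac{1}{c + c} = 2 - \frac{1}{2 c}$)
$N{\left(Y,S \right)} = - \frac{1}{2 Y}$ ($N{\left(Y,S \right)} = -2 + \left(2 - \frac{1}{2 Y}\right) = - \frac{1}{2 Y}$)
$N{\left(-194,207 \right)} - -42873 = - \frac{1}{2 \left(-194\right)} - -42873 = \left(- \frac{1}{2}\right) \left(- \frac{1}{194}\right) + 42873 = \frac{1}{388} + 42873 = \frac{16634725}{388}$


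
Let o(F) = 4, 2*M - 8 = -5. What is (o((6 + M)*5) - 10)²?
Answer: 36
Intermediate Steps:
M = 3/2 (M = 4 + (½)*(-5) = 4 - 5/2 = 3/2 ≈ 1.5000)
(o((6 + M)*5) - 10)² = (4 - 10)² = (-6)² = 36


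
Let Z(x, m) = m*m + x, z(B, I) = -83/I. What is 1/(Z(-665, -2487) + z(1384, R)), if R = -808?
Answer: 808/4997079315 ≈ 1.6169e-7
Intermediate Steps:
Z(x, m) = x + m² (Z(x, m) = m² + x = x + m²)
1/(Z(-665, -2487) + z(1384, R)) = 1/((-665 + (-2487)²) - 83/(-808)) = 1/((-665 + 6185169) - 83*(-1/808)) = 1/(6184504 + 83/808) = 1/(4997079315/808) = 808/4997079315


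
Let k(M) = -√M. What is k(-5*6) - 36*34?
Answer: -1224 - I*√30 ≈ -1224.0 - 5.4772*I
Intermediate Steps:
k(-5*6) - 36*34 = -√(-5*6) - 36*34 = -√(-30) - 1224 = -I*√30 - 1224 = -1224 - I*√30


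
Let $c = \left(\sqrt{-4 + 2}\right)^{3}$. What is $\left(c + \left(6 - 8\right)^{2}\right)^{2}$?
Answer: $8 - 16 i \sqrt{2} \approx 8.0 - 22.627 i$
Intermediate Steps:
$c = - 2 i \sqrt{2}$ ($c = \left(\sqrt{-2}\right)^{3} = \left(i \sqrt{2}\right)^{3} = - 2 i \sqrt{2} \approx - 2.8284 i$)
$\left(c + \left(6 - 8\right)^{2}\right)^{2} = \left(- 2 i \sqrt{2} + \left(6 - 8\right)^{2}\right)^{2} = \left(- 2 i \sqrt{2} + \left(-2\right)^{2}\right)^{2} = \left(- 2 i \sqrt{2} + 4\right)^{2} = \left(4 - 2 i \sqrt{2}\right)^{2}$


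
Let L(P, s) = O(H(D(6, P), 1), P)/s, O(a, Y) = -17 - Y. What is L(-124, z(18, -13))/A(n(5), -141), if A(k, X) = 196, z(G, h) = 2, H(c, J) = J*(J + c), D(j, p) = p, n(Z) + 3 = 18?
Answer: 107/392 ≈ 0.27296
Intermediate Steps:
n(Z) = 15 (n(Z) = -3 + 18 = 15)
L(P, s) = (-17 - P)/s
L(-124, z(18, -13))/A(n(5), -141) = ((-17 - 1*(-124))/2)/196 = ((-17 + 124)/2)*(1/196) = ((1/2)*107)*(1/196) = (107/2)*(1/196) = 107/392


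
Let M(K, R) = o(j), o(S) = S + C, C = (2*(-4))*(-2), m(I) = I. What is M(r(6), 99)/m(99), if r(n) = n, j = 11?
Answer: 3/11 ≈ 0.27273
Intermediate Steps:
C = 16 (C = -8*(-2) = 16)
o(S) = 16 + S (o(S) = S + 16 = 16 + S)
M(K, R) = 27 (M(K, R) = 16 + 11 = 27)
M(r(6), 99)/m(99) = 27/99 = 27*(1/99) = 3/11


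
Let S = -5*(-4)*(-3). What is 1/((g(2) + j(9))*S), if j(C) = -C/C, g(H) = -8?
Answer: 1/540 ≈ 0.0018519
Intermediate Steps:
S = -60 (S = 20*(-3) = -60)
j(C) = -1 (j(C) = -1*1 = -1)
1/((g(2) + j(9))*S) = 1/((-8 - 1)*(-60)) = 1/(-9*(-60)) = 1/540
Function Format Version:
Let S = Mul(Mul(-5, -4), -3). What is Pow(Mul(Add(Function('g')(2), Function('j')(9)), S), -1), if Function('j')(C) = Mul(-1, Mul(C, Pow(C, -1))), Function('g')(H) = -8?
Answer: Rational(1, 540) ≈ 0.0018519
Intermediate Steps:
S = -60 (S = Mul(20, -3) = -60)
Function('j')(C) = -1 (Function('j')(C) = Mul(-1, 1) = -1)
Pow(Mul(Add(Function('g')(2), Function('j')(9)), S), -1) = Pow(Mul(Add(-8, -1), -60), -1) = Pow(Mul(-9, -60), -1) = Pow(540, -1) = Rational(1, 540)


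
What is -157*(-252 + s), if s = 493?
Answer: -37837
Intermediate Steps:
-157*(-252 + s) = -157*(-252 + 493) = -157*241 = -37837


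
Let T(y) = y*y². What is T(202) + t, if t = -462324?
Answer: 7780084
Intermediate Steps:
T(y) = y³
T(202) + t = 202³ - 462324 = 8242408 - 462324 = 7780084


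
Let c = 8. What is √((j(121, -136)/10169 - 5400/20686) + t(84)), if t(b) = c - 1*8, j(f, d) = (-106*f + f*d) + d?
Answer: I*√34890337170991758/105177967 ≈ 1.7759*I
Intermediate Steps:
j(f, d) = d - 106*f + d*f (j(f, d) = (-106*f + d*f) + d = d - 106*f + d*f)
t(b) = 0 (t(b) = 8 - 1*8 = 8 - 8 = 0)
√((j(121, -136)/10169 - 5400/20686) + t(84)) = √(((-136 - 106*121 - 136*121)/10169 - 5400/20686) + 0) = √(((-136 - 12826 - 16456)*(1/10169) - 5400*1/20686) + 0) = √((-29418*1/10169 - 2700/10343) + 0) = √((-29418/10169 - 2700/10343) + 0) = √(-331726674/105177967 + 0) = √(-331726674/105177967) = I*√34890337170991758/105177967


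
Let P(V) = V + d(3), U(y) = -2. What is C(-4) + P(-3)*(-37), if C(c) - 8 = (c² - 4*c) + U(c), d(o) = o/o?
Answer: 112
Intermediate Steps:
d(o) = 1
C(c) = 6 + c² - 4*c (C(c) = 8 + ((c² - 4*c) - 2) = 8 + (-2 + c² - 4*c) = 6 + c² - 4*c)
P(V) = 1 + V (P(V) = V + 1 = 1 + V)
C(-4) + P(-3)*(-37) = (6 + (-4)² - 4*(-4)) + (1 - 3)*(-37) = (6 + 16 + 16) - 2*(-37) = 38 + 74 = 112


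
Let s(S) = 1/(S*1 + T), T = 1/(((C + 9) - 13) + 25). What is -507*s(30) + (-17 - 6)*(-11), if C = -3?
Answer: 127747/541 ≈ 236.13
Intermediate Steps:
T = 1/18 (T = 1/(((-3 + 9) - 13) + 25) = 1/((6 - 13) + 25) = 1/(-7 + 25) = 1/18 ≈ 0.055556)
s(S) = 1/(1/18 + S) (s(S) = 1/(S*1 + 1/18) = 1/(S + 1/18) = 1/(1/18 + S))
-507*s(30) + (-17 - 6)*(-11) = -9126/(1 + 18*30) + (-17 - 6)*(-11) = -9126/(1 + 540) - 23*(-11) = -9126/541 + 253 = 127747/541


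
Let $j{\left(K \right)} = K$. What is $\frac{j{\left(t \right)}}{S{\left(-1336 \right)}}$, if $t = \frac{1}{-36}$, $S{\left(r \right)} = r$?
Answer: $\frac{1}{48096} \approx 2.0792 \cdot 10^{-5}$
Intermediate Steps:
$t = - \frac{1}{36} \approx -0.027778$
$\frac{j{\left(t \right)}}{S{\left(-1336 \right)}} = - \frac{1}{36 \left(-1336\right)} = \left(- \frac{1}{36}\right) \left(- \frac{1}{1336}\right) = \frac{1}{48096}$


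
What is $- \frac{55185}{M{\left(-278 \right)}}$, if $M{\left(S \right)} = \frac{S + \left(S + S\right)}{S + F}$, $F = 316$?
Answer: $\frac{349505}{139} \approx 2514.4$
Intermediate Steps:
$M{\left(S \right)} = \frac{3 S}{316 + S}$ ($M{\left(S \right)} = \frac{S + \left(S + S\right)}{S + 316} = \frac{S + 2 S}{316 + S} = \frac{3 S}{316 + S}$)
$- \frac{55185}{M{\left(-278 \right)}} = - \frac{55185}{3 \left(-278\right) \frac{1}{316 - 278}} = - \frac{55185}{3 \left(-278\right) \frac{1}{38}} = - \frac{55185}{- \frac{417}{19}} = \left(-55185\right) \left(- \frac{19}{417}\right) = \frac{349505}{139}$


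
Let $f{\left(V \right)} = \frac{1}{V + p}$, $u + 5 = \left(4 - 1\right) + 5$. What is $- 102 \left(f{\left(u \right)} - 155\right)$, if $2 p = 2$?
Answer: $\frac{31569}{2} \approx 15785.0$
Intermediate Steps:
$p = 1$ ($p = \frac{1}{2} \cdot 2 = 1$)
$u = 3$ ($u = -5 + \left(\left(4 - 1\right) + 5\right) = -5 + \left(3 + 5\right) = -5 + 8 = 3$)
$f{\left(V \right)} = \frac{1}{1 + V}$ ($f{\left(V \right)} = \frac{1}{V + 1} = \frac{1}{1 + V}$)
$- 102 \left(f{\left(u \right)} - 155\right) = - 102 \left(\frac{1}{1 + 3} - 155\right) = - 102 \left(\frac{1}{4} - 155\right) = \left(-102\right) \left(- \frac{619}{4}\right) = \frac{31569}{2}$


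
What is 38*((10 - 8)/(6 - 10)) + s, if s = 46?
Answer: 27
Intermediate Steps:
38*((10 - 8)/(6 - 10)) + s = 38*((10 - 8)/(6 - 10)) + 46 = 38*(2/(-4)) + 46 = 38*(2*(-¼)) + 46 = 38*(-½) + 46 = -19 + 46 = 27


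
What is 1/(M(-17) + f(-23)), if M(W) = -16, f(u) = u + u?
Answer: -1/62 ≈ -0.016129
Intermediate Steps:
f(u) = 2*u
1/(M(-17) + f(-23)) = 1/(-16 + 2*(-23)) = 1/(-16 - 46) = 1/(-62) = -1/62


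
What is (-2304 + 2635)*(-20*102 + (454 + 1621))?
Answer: 11585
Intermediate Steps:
(-2304 + 2635)*(-20*102 + (454 + 1621)) = 331*(-2040 + 2075) = 331*35 = 11585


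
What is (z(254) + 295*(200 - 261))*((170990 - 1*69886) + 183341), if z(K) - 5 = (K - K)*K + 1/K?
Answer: -1299759765255/254 ≈ -5.1172e+9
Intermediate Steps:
z(K) = 5 + 1/K (z(K) = 5 + ((K - K)*K + 1/K) = 5 + (0*K + 1/K) = 5 + (0 + 1/K) = 5 + 1/K)
(z(254) + 295*(200 - 261))*((170990 - 1*69886) + 183341) = ((5 + 1/254) + 295*(200 - 261))*((170990 - 1*69886) + 183341) = ((5 + 1/254) + 295*(-61))*((170990 - 69886) + 183341) = (1271/254 - 17995)*(101104 + 183341) = -4569459/254*284445 = -1299759765255/254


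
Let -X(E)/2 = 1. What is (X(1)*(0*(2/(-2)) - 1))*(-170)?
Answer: -340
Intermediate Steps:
X(E) = -2 (X(E) = -2*1 = -2)
(X(1)*(0*(2/(-2)) - 1))*(-170) = -2*(0*(2/(-2)) - 1)*(-170) = -2*(0*(2*(-½)) - 1)*(-170) = -2*(0*(-1) - 1)*(-170) = -2*(0 - 1)*(-170) = -2*(-1)*(-170) = 2*(-170) = -340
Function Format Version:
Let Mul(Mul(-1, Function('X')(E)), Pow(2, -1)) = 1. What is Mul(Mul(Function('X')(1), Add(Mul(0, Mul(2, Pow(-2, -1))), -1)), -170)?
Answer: -340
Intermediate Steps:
Function('X')(E) = -2 (Function('X')(E) = Mul(-2, 1) = -2)
Mul(Mul(Function('X')(1), Add(Mul(0, Mul(2, Pow(-2, -1))), -1)), -170) = Mul(Mul(-2, Add(Mul(0, Mul(2, Pow(-2, -1))), -1)), -170) = Mul(Mul(-2, Add(Mul(0, Mul(2, Rational(-1, 2))), -1)), -170) = Mul(Mul(-2, Add(Mul(0, -1), -1)), -170) = Mul(Mul(-2, Add(0, -1)), -170) = Mul(Mul(-2, -1), -170) = Mul(2, -170) = -340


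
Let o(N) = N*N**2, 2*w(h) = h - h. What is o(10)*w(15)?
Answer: 0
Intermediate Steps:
w(h) = 0 (w(h) = (h - h)/2 = (1/2)*0 = 0)
o(N) = N**3
o(10)*w(15) = 10**3*0 = 1000*0 = 0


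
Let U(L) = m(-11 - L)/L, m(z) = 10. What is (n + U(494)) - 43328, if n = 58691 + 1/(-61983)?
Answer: 235204782431/15309801 ≈ 15363.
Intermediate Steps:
U(L) = 10/L
n = 3637844252/61983 (n = 58691 - 1/61983 = 3637844252/61983 ≈ 58691.)
(n + U(494)) - 43328 = (3637844252/61983 + 10/494) - 43328 = (3637844252/61983 + 10*(1/494)) - 43328 = (3637844252/61983 + 5/247) - 43328 = 898547840159/15309801 - 43328 = 235204782431/15309801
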